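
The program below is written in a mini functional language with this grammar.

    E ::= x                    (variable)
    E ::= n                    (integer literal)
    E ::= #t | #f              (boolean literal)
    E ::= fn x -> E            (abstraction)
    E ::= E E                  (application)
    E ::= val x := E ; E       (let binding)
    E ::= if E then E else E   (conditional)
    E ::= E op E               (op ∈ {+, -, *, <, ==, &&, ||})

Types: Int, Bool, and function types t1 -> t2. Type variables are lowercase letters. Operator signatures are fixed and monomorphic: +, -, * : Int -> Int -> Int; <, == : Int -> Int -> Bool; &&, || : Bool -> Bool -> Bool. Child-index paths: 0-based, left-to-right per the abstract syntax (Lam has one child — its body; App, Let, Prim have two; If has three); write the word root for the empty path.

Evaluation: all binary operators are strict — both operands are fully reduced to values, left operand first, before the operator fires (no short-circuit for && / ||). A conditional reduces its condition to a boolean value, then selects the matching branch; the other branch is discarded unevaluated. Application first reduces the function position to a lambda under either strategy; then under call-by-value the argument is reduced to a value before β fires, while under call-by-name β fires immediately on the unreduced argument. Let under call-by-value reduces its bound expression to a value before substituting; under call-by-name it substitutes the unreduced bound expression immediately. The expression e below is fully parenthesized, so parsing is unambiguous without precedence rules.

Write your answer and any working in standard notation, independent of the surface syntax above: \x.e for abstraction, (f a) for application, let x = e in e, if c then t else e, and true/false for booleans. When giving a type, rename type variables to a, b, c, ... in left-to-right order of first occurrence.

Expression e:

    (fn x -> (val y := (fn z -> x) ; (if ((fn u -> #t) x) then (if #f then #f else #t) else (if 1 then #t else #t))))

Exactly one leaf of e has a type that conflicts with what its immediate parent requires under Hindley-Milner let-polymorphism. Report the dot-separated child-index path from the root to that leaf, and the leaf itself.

Answer: 0.1.2.0 : 1

Derivation:
x : a
\z._ : b -> a
let y : forall. b -> a
\u._ : c -> Bool
x : a
  unify c -> Bool ~ a -> d
  unify c ~ a
  unify Bool ~ d
_ _ : Bool
  unify Bool ~ Bool
  unify Bool ~ Bool
  unify Bool ~ Bool
  unify Int ~ Bool
  FAIL: mismatch Int ~ Bool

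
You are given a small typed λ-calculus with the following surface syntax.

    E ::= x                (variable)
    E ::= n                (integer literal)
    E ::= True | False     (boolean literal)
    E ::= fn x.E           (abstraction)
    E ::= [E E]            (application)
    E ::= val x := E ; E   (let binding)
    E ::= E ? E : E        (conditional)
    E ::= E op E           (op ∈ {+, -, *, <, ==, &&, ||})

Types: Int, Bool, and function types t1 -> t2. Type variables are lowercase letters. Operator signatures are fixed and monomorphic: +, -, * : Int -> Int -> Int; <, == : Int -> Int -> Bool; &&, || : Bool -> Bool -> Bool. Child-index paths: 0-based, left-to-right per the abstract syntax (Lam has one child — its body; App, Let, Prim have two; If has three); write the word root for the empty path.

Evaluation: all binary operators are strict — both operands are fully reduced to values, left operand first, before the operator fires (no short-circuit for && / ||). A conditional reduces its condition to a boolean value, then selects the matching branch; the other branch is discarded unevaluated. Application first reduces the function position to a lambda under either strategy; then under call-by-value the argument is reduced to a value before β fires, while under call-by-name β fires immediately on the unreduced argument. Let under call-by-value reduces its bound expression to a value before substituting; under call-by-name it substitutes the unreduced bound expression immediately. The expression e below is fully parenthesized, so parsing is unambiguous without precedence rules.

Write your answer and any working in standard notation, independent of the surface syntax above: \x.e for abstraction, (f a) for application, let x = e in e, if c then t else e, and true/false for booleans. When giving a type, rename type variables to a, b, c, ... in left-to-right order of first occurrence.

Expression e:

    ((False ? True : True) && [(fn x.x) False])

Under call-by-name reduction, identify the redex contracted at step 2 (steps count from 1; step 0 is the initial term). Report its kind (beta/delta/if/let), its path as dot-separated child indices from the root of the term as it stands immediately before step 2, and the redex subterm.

Answer: beta at 1 : ((\x.x) false)

Working:
step 0: ((if false then true else true) && ((\x.x) false))
step 1: [if@0] (true && ((\x.x) false))
step 2: [beta@1] (true && false)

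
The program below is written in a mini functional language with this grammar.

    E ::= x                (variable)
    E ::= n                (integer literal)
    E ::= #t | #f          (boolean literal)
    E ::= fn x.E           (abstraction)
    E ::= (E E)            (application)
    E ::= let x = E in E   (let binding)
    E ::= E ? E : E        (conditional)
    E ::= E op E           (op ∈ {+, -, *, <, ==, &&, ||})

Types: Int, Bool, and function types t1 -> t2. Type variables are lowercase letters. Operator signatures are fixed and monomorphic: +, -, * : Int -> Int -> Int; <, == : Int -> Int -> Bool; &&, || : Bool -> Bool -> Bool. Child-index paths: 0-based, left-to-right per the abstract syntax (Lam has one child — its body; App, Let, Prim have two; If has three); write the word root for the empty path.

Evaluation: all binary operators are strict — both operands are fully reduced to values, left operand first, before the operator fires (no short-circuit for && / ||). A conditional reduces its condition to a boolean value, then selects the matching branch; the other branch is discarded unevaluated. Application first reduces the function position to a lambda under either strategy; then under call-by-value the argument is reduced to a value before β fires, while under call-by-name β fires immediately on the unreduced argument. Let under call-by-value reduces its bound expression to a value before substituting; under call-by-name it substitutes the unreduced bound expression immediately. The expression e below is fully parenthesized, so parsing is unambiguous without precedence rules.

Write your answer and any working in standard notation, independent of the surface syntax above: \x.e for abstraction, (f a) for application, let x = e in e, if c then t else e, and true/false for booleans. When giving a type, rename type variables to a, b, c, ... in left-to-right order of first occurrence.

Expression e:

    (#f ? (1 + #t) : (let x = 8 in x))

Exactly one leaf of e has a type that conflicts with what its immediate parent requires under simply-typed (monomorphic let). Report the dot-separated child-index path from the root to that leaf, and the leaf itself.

Working:
  unify Bool ~ Bool
  unify Int ~ Int
  unify Bool ~ Int
  FAIL: mismatch Bool ~ Int

Answer: 1.1 : true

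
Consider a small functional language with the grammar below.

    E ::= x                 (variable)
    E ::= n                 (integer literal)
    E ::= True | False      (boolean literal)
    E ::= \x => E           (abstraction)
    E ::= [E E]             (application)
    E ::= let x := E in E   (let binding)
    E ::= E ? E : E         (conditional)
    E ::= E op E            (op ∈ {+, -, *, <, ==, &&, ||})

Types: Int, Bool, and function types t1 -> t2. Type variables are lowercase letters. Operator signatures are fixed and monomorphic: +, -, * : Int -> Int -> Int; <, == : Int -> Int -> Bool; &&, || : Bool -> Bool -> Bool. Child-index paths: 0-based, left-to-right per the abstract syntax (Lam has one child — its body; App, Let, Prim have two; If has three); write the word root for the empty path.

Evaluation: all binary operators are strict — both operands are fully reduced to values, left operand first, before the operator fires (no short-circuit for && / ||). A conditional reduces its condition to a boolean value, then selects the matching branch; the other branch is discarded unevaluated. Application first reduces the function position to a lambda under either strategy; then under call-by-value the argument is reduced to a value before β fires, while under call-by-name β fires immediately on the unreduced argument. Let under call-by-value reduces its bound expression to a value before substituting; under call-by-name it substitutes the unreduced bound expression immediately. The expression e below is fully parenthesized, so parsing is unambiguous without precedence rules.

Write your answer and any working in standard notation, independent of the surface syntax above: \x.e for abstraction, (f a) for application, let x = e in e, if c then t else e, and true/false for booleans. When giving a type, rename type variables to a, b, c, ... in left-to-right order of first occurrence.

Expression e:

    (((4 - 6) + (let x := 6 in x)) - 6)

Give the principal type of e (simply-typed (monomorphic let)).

Answer: Int

Derivation:
  unify Int ~ Int
  unify Int ~ Int
  unify Int ~ Int
let x : Int
x : Int
  unify Int ~ Int
  unify Int ~ Int
  unify Int ~ Int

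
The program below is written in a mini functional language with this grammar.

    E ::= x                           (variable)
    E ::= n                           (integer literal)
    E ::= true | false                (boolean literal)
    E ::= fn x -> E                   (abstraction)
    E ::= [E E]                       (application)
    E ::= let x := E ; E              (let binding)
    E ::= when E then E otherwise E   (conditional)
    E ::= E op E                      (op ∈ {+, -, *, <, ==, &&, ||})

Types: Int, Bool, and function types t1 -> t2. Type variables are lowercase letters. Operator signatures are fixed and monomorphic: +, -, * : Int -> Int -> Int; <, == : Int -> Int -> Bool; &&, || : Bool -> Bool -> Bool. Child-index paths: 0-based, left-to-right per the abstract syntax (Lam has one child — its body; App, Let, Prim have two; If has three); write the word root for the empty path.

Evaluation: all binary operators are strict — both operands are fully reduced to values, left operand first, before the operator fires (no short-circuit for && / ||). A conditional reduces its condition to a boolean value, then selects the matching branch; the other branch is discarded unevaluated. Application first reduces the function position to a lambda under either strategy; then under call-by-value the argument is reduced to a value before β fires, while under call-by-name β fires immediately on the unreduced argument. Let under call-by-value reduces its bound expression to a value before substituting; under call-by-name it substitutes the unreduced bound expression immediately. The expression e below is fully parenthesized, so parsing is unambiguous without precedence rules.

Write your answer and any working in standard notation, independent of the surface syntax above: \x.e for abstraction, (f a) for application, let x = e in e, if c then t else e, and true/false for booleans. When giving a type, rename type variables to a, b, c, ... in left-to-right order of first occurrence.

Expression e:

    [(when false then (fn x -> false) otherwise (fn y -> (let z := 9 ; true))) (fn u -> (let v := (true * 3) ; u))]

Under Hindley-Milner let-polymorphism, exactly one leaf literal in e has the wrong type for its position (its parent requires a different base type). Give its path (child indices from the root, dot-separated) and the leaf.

Answer: 1.0.0.0 : true

Working:
  unify Bool ~ Bool
\x._ : a -> Bool
let z : Int
\y._ : b -> Bool
  unify a -> Bool ~ b -> Bool
  unify a ~ b
  unify Bool ~ Bool
  unify Bool ~ Int
  FAIL: mismatch Bool ~ Int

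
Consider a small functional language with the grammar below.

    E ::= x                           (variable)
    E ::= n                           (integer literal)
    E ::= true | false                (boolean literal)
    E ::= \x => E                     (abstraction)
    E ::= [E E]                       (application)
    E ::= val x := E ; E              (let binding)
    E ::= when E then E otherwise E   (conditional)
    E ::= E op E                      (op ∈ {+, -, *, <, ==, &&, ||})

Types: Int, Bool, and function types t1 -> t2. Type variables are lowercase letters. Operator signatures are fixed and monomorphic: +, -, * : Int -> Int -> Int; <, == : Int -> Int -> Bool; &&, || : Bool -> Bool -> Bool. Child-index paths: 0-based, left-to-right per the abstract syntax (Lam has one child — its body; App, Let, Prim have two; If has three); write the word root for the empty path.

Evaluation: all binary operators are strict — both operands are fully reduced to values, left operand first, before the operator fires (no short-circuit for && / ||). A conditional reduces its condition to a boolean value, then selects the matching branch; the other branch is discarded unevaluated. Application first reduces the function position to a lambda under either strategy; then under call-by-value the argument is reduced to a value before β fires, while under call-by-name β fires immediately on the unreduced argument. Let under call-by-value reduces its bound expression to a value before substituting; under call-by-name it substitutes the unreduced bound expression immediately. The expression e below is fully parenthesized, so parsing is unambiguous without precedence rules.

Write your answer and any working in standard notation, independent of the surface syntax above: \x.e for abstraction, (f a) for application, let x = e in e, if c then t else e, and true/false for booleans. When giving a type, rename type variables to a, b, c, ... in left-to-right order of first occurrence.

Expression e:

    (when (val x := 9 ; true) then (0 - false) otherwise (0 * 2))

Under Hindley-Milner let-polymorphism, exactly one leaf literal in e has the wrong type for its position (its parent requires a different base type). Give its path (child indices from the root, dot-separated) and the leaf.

Answer: 1.1 : false

Trace:
let x : Int
  unify Bool ~ Bool
  unify Int ~ Int
  unify Bool ~ Int
  FAIL: mismatch Bool ~ Int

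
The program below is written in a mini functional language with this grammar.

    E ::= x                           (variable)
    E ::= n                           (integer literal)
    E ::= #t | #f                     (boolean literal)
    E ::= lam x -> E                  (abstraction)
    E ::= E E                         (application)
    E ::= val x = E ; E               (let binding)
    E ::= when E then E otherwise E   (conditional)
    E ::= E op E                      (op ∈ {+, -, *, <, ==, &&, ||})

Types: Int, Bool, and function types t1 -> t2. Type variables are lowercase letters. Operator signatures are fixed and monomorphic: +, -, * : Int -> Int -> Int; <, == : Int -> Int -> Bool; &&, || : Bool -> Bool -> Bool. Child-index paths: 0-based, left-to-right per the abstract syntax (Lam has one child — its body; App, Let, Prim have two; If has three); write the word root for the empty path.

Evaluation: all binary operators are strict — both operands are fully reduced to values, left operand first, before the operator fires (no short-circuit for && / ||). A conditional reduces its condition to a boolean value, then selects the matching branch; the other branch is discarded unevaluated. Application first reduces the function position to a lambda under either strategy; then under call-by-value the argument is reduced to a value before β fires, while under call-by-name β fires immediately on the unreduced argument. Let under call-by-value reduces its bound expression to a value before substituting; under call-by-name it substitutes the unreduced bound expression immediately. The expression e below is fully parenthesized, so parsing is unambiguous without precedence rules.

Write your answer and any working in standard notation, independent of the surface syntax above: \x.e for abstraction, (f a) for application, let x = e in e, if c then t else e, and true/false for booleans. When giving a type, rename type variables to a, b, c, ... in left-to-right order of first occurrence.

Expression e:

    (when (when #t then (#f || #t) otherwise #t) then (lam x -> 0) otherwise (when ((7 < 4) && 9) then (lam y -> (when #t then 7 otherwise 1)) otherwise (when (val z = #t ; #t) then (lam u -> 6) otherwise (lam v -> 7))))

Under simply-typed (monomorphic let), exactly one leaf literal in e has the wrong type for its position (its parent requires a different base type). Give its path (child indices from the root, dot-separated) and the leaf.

Trace:
  unify Bool ~ Bool
  unify Bool ~ Bool
  unify Bool ~ Bool
  unify Bool ~ Bool
  unify Bool ~ Bool
\x._ : a -> Int
  unify Int ~ Int
  unify Int ~ Int
  unify Bool ~ Bool
  unify Int ~ Bool
  FAIL: mismatch Int ~ Bool

Answer: 2.0.1 : 9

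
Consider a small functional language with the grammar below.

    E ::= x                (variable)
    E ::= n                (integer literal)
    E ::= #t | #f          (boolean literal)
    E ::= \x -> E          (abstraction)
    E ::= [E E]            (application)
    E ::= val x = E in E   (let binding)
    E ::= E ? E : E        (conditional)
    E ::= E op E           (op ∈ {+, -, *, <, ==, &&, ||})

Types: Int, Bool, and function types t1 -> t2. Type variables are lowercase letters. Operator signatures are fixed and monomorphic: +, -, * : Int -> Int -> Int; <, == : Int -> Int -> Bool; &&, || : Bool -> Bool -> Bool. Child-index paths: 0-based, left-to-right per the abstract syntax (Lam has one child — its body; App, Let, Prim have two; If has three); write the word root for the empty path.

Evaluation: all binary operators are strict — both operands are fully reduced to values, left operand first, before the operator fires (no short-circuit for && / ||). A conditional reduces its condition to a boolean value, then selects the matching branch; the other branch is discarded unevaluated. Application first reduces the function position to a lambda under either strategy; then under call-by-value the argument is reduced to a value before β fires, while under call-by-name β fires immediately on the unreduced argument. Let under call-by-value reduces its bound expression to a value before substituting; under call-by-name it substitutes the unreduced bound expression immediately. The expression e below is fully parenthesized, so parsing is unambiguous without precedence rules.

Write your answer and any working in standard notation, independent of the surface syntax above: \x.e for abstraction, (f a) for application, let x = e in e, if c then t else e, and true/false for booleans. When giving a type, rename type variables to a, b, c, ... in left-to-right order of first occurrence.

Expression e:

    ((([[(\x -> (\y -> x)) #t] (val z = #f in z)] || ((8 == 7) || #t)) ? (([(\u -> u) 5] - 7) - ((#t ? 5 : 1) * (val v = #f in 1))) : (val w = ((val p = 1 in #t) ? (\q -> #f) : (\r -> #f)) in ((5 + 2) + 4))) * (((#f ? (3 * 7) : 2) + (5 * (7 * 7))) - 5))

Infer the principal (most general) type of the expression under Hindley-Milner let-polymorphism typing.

Working:
x : a
\y._ : b -> a
\x._ : a -> b -> a
  unify a -> b -> a ~ Bool -> c
  unify a ~ Bool
  unify b -> Bool ~ c
_ _ : b -> Bool
let z : Bool
z : Bool
  unify b -> Bool ~ Bool -> d
  unify b ~ Bool
  unify Bool ~ d
_ _ : Bool
  unify Bool ~ Bool
  unify Int ~ Int
  unify Int ~ Int
  unify Bool ~ Bool
  unify Bool ~ Bool
  unify Bool ~ Bool
  unify Bool ~ Bool
u : e
\u._ : e -> e
  unify e -> e ~ Int -> f
  unify e ~ Int
  unify Int ~ f
_ _ : Int
  unify Int ~ Int
  unify Int ~ Int
  unify Int ~ Int
  unify Bool ~ Bool
  unify Int ~ Int
  unify Int ~ Int
let v : Bool
  unify Int ~ Int
  unify Int ~ Int
let p : Int
  unify Bool ~ Bool
\q._ : g -> Bool
\r._ : h -> Bool
  unify g -> Bool ~ h -> Bool
  unify g ~ h
  unify Bool ~ Bool
let w : forall. h -> Bool
  unify Int ~ Int
  unify Int ~ Int
  unify Int ~ Int
  unify Int ~ Int
  unify Int ~ Int
  unify Int ~ Int
  unify Bool ~ Bool
  unify Int ~ Int
  unify Int ~ Int
  unify Int ~ Int
  unify Int ~ Int
  unify Int ~ Int
  unify Int ~ Int
  unify Int ~ Int
  unify Int ~ Int
  unify Int ~ Int
  unify Int ~ Int
  unify Int ~ Int
  unify Int ~ Int

Answer: Int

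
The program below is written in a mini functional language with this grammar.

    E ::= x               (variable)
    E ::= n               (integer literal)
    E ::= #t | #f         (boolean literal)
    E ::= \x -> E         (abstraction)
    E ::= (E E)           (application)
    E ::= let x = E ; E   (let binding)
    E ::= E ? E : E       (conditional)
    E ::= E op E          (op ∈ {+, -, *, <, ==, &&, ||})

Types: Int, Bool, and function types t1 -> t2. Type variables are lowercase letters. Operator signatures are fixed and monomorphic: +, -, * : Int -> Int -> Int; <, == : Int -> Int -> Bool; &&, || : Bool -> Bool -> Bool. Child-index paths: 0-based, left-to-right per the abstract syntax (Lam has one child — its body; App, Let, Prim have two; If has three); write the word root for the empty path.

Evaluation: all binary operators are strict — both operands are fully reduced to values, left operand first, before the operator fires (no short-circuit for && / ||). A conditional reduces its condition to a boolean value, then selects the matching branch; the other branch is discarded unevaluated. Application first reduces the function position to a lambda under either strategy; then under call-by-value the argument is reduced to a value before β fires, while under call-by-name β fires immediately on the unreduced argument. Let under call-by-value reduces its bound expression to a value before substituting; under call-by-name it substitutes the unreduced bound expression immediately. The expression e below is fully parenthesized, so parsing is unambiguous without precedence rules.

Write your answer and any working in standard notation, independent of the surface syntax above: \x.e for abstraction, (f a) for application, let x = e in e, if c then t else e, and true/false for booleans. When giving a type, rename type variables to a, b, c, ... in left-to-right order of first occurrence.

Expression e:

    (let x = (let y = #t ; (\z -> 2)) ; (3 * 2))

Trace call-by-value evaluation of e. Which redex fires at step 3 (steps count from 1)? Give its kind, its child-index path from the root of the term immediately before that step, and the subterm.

Answer: delta at root : (3 * 2)

Derivation:
step 0: (let x = (let y = true in (\z.2)) in (3 * 2))
step 1: [let@0] (let x = (\z.2) in (3 * 2))
step 2: [let@root] (3 * 2)
step 3: [delta@root] 6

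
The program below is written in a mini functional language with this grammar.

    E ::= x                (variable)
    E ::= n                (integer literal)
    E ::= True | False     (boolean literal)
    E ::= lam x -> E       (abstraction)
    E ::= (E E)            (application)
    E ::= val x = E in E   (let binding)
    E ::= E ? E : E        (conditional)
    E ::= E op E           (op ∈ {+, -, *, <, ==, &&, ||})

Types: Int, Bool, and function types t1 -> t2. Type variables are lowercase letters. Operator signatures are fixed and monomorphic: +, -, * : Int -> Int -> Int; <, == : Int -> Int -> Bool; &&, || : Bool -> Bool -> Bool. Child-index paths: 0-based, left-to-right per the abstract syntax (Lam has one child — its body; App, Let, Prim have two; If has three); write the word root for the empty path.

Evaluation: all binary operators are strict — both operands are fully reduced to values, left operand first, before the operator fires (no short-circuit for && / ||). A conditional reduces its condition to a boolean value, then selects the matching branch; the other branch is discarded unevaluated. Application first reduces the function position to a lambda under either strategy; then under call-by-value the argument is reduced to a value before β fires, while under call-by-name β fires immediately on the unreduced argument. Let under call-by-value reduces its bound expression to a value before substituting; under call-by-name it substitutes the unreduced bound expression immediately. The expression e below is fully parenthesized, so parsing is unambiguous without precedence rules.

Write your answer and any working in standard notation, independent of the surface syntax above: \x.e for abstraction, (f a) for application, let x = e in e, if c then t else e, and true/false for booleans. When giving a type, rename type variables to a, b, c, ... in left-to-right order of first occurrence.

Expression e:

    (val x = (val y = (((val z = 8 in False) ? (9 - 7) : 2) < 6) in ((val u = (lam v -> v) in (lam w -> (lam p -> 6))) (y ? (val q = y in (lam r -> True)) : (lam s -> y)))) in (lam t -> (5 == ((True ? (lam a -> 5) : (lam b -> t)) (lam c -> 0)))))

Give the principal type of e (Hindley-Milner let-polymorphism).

Trace:
let z : Int
  unify Bool ~ Bool
  unify Int ~ Int
  unify Int ~ Int
  unify Int ~ Int
  unify Int ~ Int
  unify Int ~ Int
let y : Bool
v : a
\v._ : a -> a
let u : forall. a -> a
\p._ : c -> Int
\w._ : b -> c -> Int
y : Bool
  unify Bool ~ Bool
y : Bool
let q : Bool
\r._ : d -> Bool
y : Bool
\s._ : e -> Bool
  unify d -> Bool ~ e -> Bool
  unify d ~ e
  unify Bool ~ Bool
  unify b -> c -> Int ~ (e -> Bool) -> f
  unify b ~ e -> Bool
  unify c -> Int ~ f
_ _ : c -> Int
let x : forall. c -> Int
  unify Int ~ Int
  unify Bool ~ Bool
\a._ : h -> Int
t : g
\b._ : i -> g
  unify h -> Int ~ i -> g
  unify h ~ i
  unify Int ~ g
\c._ : j -> Int
  unify i -> Int ~ (j -> Int) -> k
  unify i ~ j -> Int
  unify Int ~ k
_ _ : Int
  unify Int ~ Int
\t._ : Int -> Bool

Answer: Int -> Bool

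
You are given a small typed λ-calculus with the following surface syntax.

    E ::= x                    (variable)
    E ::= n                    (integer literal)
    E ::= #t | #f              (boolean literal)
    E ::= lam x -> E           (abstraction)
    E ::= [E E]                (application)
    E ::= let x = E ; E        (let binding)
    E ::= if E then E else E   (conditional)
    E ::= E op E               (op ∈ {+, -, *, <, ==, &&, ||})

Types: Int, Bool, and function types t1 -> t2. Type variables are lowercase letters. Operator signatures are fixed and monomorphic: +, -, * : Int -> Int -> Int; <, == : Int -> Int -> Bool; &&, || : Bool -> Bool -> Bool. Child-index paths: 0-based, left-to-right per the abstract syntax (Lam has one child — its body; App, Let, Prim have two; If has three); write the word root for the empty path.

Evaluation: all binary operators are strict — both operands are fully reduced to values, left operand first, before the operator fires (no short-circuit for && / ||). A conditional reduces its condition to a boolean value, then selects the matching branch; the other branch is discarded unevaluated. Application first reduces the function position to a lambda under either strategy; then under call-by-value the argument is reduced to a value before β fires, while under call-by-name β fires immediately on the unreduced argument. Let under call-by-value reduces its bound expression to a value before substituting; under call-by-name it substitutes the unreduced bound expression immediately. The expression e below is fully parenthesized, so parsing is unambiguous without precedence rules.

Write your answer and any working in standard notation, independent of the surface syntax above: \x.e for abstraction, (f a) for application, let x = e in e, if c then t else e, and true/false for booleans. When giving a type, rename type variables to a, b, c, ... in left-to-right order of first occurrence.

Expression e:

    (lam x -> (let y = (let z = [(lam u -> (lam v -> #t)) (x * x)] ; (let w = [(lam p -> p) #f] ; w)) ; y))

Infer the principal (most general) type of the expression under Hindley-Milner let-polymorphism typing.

Answer: Int -> Bool

Trace:
\v._ : c -> Bool
\u._ : b -> c -> Bool
x : a
  unify a ~ Int
x : Int
  unify Int ~ Int
  unify b -> c -> Bool ~ Int -> d
  unify b ~ Int
  unify c -> Bool ~ d
_ _ : c -> Bool
let z : forall. c -> Bool
p : e
\p._ : e -> e
  unify e -> e ~ Bool -> f
  unify e ~ Bool
  unify Bool ~ f
_ _ : Bool
let w : Bool
w : Bool
let y : Bool
y : Bool
\x._ : Int -> Bool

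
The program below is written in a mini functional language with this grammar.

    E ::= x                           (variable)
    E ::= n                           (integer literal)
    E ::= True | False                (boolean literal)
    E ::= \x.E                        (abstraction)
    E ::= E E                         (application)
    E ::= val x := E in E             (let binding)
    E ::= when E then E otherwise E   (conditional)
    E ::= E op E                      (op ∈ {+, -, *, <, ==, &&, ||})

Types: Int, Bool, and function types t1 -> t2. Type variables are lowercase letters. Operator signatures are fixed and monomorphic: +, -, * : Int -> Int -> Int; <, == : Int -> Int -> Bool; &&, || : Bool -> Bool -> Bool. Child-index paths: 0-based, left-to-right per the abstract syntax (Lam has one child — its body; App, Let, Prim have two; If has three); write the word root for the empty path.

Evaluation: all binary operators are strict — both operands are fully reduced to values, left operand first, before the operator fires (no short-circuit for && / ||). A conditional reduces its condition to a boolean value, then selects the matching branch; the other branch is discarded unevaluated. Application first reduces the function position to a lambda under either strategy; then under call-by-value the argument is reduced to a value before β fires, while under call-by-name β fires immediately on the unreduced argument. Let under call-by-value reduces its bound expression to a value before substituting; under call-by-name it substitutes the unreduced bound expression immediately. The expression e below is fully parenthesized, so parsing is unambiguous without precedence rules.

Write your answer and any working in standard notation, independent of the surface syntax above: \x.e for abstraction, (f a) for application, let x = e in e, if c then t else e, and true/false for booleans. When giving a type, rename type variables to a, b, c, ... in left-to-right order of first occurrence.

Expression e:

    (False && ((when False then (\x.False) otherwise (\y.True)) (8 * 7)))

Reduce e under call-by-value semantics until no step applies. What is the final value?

Answer: false

Derivation:
step 0: (false && ((if false then (\x.false) else (\y.true)) (8 * 7)))
step 1: [if@1.0] (false && ((\y.true) (8 * 7)))
step 2: [delta@1.1] (false && ((\y.true) 56))
step 3: [beta@1] (false && true)
step 4: [delta@root] false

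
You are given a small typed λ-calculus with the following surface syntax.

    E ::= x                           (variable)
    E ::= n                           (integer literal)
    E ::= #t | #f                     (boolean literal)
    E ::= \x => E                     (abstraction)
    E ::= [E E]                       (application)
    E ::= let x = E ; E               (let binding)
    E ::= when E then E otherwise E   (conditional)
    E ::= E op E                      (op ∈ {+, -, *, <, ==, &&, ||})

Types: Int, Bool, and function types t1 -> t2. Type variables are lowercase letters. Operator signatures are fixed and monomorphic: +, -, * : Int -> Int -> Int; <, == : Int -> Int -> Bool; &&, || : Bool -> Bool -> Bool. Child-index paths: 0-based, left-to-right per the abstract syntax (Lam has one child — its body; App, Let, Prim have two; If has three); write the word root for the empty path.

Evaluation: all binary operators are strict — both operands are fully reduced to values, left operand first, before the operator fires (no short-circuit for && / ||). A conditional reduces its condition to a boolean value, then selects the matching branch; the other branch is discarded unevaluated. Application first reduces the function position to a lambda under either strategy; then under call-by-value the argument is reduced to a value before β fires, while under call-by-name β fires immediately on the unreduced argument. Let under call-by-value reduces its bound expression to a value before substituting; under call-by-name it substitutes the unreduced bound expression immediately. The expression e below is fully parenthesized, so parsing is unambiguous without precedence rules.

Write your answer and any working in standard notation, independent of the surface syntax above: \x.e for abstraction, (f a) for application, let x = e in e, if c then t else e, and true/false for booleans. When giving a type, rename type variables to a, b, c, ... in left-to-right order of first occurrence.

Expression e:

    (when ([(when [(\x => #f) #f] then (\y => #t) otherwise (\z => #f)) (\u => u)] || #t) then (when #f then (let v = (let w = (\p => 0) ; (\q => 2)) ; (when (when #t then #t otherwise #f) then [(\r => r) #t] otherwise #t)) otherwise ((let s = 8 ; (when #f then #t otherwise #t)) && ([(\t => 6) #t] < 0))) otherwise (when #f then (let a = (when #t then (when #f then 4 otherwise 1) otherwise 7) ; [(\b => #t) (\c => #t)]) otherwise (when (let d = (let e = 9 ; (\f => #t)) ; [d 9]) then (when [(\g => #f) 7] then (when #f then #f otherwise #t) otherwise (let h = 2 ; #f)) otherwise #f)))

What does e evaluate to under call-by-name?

Trace:
step 0: (if (((if ((\x.false) false) then (\y.true) else (\z.false)) (\u.u)) || true) then (if false then (let v = (let w = (\p.0) in (\q.2)) in (if (if true then true else false) then ((\r.r) true) else true)) else ((let s = 8 in (if false then true else true)) && (((\t.6) true) < 0))) else (if false then (let a = (if true then (if false then 4 else 1) else 7) in ((\b.true) (\c.true))) else (if (let d = (let e = 9 in (\f.true)) in (d 9)) then (if ((\g.false) 7) then (if false then false else true) else (let h = 2 in false)) else false)))
step 1: [beta@0.0.0.0] (if (((if false then (\y.true) else (\z.false)) (\u.u)) || true) then (if false then (let v = (let w = (\p.0) in (\q.2)) in (if (if true then true else false) then ((\r.r) true) else true)) else ((let s = 8 in (if false then true else true)) && (((\t.6) true) < 0))) else (if false then (let a = (if true then (if false then 4 else 1) else 7) in ((\b.true) (\c.true))) else (if (let d = (let e = 9 in (\f.true)) in (d 9)) then (if ((\g.false) 7) then (if false then false else true) else (let h = 2 in false)) else false)))
step 2: [if@0.0.0] (if (((\z.false) (\u.u)) || true) then (if false then (let v = (let w = (\p.0) in (\q.2)) in (if (if true then true else false) then ((\r.r) true) else true)) else ((let s = 8 in (if false then true else true)) && (((\t.6) true) < 0))) else (if false then (let a = (if true then (if false then 4 else 1) else 7) in ((\b.true) (\c.true))) else (if (let d = (let e = 9 in (\f.true)) in (d 9)) then (if ((\g.false) 7) then (if false then false else true) else (let h = 2 in false)) else false)))
step 3: [beta@0.0] (if (false || true) then (if false then (let v = (let w = (\p.0) in (\q.2)) in (if (if true then true else false) then ((\r.r) true) else true)) else ((let s = 8 in (if false then true else true)) && (((\t.6) true) < 0))) else (if false then (let a = (if true then (if false then 4 else 1) else 7) in ((\b.true) (\c.true))) else (if (let d = (let e = 9 in (\f.true)) in (d 9)) then (if ((\g.false) 7) then (if false then false else true) else (let h = 2 in false)) else false)))
step 4: [delta@0] (if true then (if false then (let v = (let w = (\p.0) in (\q.2)) in (if (if true then true else false) then ((\r.r) true) else true)) else ((let s = 8 in (if false then true else true)) && (((\t.6) true) < 0))) else (if false then (let a = (if true then (if false then 4 else 1) else 7) in ((\b.true) (\c.true))) else (if (let d = (let e = 9 in (\f.true)) in (d 9)) then (if ((\g.false) 7) then (if false then false else true) else (let h = 2 in false)) else false)))
step 5: [if@root] (if false then (let v = (let w = (\p.0) in (\q.2)) in (if (if true then true else false) then ((\r.r) true) else true)) else ((let s = 8 in (if false then true else true)) && (((\t.6) true) < 0)))
step 6: [if@root] ((let s = 8 in (if false then true else true)) && (((\t.6) true) < 0))
step 7: [let@0] ((if false then true else true) && (((\t.6) true) < 0))
step 8: [if@0] (true && (((\t.6) true) < 0))
step 9: [beta@1.0] (true && (6 < 0))
step 10: [delta@1] (true && false)
step 11: [delta@root] false

Answer: false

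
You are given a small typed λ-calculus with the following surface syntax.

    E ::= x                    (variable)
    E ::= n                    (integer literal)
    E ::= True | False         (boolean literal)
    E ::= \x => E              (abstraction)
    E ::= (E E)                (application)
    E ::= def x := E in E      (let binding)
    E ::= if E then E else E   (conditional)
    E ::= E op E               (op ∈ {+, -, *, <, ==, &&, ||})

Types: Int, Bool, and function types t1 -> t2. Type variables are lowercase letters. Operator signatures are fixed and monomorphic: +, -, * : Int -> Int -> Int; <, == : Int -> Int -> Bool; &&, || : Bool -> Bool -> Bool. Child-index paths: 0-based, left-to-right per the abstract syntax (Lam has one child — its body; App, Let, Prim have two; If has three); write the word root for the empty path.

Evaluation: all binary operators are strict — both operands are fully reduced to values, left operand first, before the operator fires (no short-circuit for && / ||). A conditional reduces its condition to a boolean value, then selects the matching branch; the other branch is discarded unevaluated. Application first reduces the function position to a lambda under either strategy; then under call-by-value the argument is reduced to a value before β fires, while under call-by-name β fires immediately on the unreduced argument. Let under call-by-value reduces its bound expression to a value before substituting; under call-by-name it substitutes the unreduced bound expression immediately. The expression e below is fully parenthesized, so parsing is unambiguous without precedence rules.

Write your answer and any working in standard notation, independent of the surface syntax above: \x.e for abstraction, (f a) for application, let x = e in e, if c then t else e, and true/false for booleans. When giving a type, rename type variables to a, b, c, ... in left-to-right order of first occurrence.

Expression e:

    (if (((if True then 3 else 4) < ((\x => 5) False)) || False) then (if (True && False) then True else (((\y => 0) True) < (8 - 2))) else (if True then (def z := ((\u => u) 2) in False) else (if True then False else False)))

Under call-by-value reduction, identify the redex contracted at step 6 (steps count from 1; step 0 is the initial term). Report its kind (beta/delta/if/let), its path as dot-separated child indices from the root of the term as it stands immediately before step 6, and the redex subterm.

Answer: delta at 0 : (true && false)

Trace:
step 0: (if (((if true then 3 else 4) < ((\x.5) false)) || false) then (if (true && false) then true else (((\y.0) true) < (8 - 2))) else (if true then (let z = ((\u.u) 2) in false) else (if true then false else false)))
step 1: [if@0.0.0] (if ((3 < ((\x.5) false)) || false) then (if (true && false) then true else (((\y.0) true) < (8 - 2))) else (if true then (let z = ((\u.u) 2) in false) else (if true then false else false)))
step 2: [beta@0.0.1] (if ((3 < 5) || false) then (if (true && false) then true else (((\y.0) true) < (8 - 2))) else (if true then (let z = ((\u.u) 2) in false) else (if true then false else false)))
step 3: [delta@0.0] (if (true || false) then (if (true && false) then true else (((\y.0) true) < (8 - 2))) else (if true then (let z = ((\u.u) 2) in false) else (if true then false else false)))
step 4: [delta@0] (if true then (if (true && false) then true else (((\y.0) true) < (8 - 2))) else (if true then (let z = ((\u.u) 2) in false) else (if true then false else false)))
step 5: [if@root] (if (true && false) then true else (((\y.0) true) < (8 - 2)))
step 6: [delta@0] (if false then true else (((\y.0) true) < (8 - 2)))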